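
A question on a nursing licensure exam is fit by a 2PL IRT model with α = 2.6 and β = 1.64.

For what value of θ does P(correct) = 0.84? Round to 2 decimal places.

P(θ) = 1 / (1 + exp(−α(θ − β)))
logit = ln(0.8400/0.1600) = 1.6582
θ = β + logit/(α) = 1.64 + 1.6582/2.6000 = 2.2778

2.28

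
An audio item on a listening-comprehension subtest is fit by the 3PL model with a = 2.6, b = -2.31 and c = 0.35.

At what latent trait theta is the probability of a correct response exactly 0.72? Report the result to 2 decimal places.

-2.20

P(theta) = c + (1 − c) · 1 / (1 + exp(−a(theta − b)))
Remove guessing floor: (0.72 − 0.35)/(1 − 0.35) = 0.5692
logit = ln(0.5692/0.4308) = 0.2787
theta = b + logit/(a) = -2.31 + 0.2787/2.6000 = -2.2028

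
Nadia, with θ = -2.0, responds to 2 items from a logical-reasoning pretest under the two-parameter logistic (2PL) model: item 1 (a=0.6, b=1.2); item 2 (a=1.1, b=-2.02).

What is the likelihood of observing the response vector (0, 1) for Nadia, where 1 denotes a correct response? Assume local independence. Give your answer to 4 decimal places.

P(θ) = 1 / (1 + exp(−a(θ − b)))
P_1 = 1/(1+e^{1.9200}) = 0.1279
P_2 = 1/(1+e^{-0.0220}) = 0.5055
L = (1−P_1) × P_2 = 0.8721 × 0.5055 = 0.44087

0.4409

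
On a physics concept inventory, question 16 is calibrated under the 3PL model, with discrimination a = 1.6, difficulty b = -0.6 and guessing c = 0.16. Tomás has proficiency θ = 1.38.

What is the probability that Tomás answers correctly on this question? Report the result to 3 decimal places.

0.966

P(θ) = c + (1 − c) · 1 / (1 + exp(−a(θ − b)))
Exponent: 1.6 × (1.38 − (-0.6)) = 3.1680
1/(1 + e^{-3.1680}) = 0.9596
P = 0.16 + 0.84 × 0.9596 = 0.9661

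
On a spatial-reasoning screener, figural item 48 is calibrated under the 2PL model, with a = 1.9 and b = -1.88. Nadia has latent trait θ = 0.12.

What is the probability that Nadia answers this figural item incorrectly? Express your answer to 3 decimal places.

0.022

P(θ) = 1 / (1 + exp(−a(θ − b)))
Exponent: 1.9 × (0.12 − (-1.88)) = 3.8000
1/(1 + e^{-3.8000}) = 0.9781
P(incorrect) = 1 − 0.9781 = 0.0219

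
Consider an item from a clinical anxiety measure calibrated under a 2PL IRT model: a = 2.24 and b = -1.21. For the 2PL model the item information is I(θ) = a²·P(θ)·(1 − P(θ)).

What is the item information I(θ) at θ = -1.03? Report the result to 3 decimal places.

1.205

P = 1/(1+e^{-0.4032}) = 0.5995
P(1−P) = 0.5995 × 0.4005 = 0.2401
I = a² × P(1−P) = 2.24² × 0.2401 = 1.20477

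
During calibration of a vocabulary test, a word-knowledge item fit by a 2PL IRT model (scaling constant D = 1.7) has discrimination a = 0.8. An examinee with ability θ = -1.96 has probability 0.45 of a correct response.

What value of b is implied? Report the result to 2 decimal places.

P(θ) = 1 / (1 + exp(−D·a(θ − b)))
logit(0.45) = ln(0.45/0.55) = -0.2007
b = θ − logit/(1.7·a) = -1.96 − (-0.2007)/1.3600 = -1.8124

-1.81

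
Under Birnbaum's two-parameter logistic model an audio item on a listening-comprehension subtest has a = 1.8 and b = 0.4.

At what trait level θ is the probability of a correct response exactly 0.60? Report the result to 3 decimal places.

0.625

P(θ) = 1 / (1 + exp(−a(θ − b)))
logit = ln(0.6000/0.4000) = 0.4055
θ = b + logit/(a) = 0.4 + 0.4055/1.8000 = 0.6253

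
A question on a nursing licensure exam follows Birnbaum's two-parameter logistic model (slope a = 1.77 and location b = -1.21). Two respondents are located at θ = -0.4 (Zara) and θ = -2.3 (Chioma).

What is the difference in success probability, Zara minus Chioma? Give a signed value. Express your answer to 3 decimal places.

P(θ) = 1 / (1 + exp(−a(θ − b)))
P(Zara) = 0.8075  [exponent 1.4337]
P(Chioma) = 0.1268  [exponent -1.9293]
Difference = 0.8075 − 0.1268 = 0.6806

0.681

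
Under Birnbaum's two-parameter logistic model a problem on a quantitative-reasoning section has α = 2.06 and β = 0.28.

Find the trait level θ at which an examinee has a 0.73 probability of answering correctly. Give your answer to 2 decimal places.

P(θ) = 1 / (1 + exp(−α(θ − β)))
logit = ln(0.7300/0.2700) = 0.9946
θ = β + logit/(α) = 0.28 + 0.9946/2.0600 = 0.7628

0.76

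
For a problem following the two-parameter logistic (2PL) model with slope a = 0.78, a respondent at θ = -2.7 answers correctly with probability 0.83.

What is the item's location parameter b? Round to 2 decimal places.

-4.73

P(θ) = 1 / (1 + exp(−a(θ − b)))
logit(0.83) = ln(0.83/0.17) = 1.5856
b = θ − logit/(a) = -2.7 − 1.5856/0.7800 = -4.7329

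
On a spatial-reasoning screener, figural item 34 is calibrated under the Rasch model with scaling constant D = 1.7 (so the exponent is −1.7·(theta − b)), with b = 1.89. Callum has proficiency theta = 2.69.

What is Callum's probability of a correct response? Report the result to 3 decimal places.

0.796

P(theta) = 1 / (1 + exp(−D·(theta − b)))
Exponent: 1.7 × (2.69 − 1.89) = 1.3600
1/(1 + e^{-1.3600}) = 0.7958
P = 0.7958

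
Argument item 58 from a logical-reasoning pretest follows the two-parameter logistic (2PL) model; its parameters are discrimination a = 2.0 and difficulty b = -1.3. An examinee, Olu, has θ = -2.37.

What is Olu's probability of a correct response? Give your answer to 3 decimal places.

P(θ) = 1 / (1 + exp(−a(θ − b)))
Exponent: 2.0 × (-2.37 − (-1.3)) = -2.1400
1/(1 + e^{2.1400}) = 0.1053

0.105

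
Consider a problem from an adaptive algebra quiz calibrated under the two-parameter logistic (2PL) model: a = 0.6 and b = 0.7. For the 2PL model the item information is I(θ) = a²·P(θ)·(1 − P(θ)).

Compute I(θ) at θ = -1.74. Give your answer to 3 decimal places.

0.055

P = 1/(1+e^{1.4640}) = 0.1879
P(1−P) = 0.1879 × 0.8121 = 0.1526
I = a² × P(1−P) = 0.6² × 0.1526 = 0.05492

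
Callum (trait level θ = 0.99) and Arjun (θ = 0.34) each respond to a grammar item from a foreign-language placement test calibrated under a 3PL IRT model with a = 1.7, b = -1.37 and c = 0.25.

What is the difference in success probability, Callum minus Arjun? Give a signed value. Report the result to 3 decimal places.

P(θ) = c + (1 − c) · 1 / (1 + exp(−a(θ − b)))
P(Callum) = 0.9867  [exponent 4.0120]
P(Arjun) = 0.9611  [exponent 2.9070]
Difference = 0.9867 − 0.9611 = 0.0255

0.026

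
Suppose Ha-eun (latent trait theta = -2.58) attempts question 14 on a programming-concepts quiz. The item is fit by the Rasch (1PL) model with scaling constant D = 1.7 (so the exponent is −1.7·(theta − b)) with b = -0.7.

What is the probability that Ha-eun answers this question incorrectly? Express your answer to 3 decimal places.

P(theta) = 1 / (1 + exp(−D·(theta − b)))
Exponent: 1.7 × (-2.58 − (-0.7)) = -3.1960
1/(1 + e^{3.1960}) = 0.0393
P = 0.0393
P(incorrect) = 1 − 0.0393 = 0.9607

0.961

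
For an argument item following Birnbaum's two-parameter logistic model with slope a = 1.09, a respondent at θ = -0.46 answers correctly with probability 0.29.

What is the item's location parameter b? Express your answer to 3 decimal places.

0.361

P(θ) = 1 / (1 + exp(−a(θ − b)))
logit(0.29) = ln(0.29/0.71) = -0.8954
b = θ − logit/(a) = -0.46 − (-0.8954)/1.0900 = 0.3615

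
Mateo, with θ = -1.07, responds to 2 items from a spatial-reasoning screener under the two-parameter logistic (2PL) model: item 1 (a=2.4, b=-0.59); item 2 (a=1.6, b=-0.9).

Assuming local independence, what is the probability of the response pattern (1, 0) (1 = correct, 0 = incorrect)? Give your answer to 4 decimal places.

P(θ) = 1 / (1 + exp(−a(θ − b)))
P_1 = 1/(1+e^{1.1520}) = 0.2401
P_2 = 1/(1+e^{0.2720}) = 0.4324
L = P_1 × (1−P_2) = 0.2401 × 0.5676 = 0.13629

0.1363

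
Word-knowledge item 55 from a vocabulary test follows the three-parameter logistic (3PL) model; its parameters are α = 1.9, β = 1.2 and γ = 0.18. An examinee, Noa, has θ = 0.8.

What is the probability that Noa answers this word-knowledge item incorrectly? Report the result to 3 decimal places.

0.559

P(θ) = γ + (1 − γ) · 1 / (1 + exp(−α(θ − β)))
Exponent: 1.9 × (0.8 − 1.2) = -0.7600
1/(1 + e^{0.7600}) = 0.3186
P = 0.18 + 0.82 × 0.3186 = 0.4413
P(incorrect) = 1 − 0.4413 = 0.5587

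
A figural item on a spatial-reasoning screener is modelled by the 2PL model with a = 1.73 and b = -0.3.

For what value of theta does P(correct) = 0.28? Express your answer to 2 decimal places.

P(theta) = 1 / (1 + exp(−a(theta − b)))
logit = ln(0.2800/0.7200) = -0.9445
theta = b + logit/(a) = -0.3 + (-0.9445)/1.7300 = -0.8459

-0.85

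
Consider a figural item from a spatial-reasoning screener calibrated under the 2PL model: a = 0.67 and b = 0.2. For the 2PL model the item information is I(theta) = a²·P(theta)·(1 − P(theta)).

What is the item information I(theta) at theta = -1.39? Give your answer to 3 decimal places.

P = 1/(1+e^{1.0653}) = 0.2563
P(1−P) = 0.2563 × 0.7437 = 0.1906
I = a² × P(1−P) = 0.67² × 0.1906 = 0.08556

0.086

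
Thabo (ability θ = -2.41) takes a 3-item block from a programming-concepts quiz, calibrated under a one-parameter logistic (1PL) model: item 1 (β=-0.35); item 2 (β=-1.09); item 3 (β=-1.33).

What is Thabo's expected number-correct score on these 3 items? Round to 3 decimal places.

0.577

P(θ) = 1 / (1 + exp(−(θ − β)))
P_1 = 1/(1+e^{2.0600}) = 0.1130
P_2 = 1/(1+e^{1.3200}) = 0.2108
P_3 = 1/(1+e^{1.0800}) = 0.2535
E[score] = 0.1130 + 0.2108 + 0.2535 = 0.5774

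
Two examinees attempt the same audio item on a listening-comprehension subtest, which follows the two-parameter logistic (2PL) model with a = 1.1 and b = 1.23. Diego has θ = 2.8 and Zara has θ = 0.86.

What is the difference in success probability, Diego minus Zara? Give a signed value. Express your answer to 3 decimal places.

0.449

P(θ) = 1 / (1 + exp(−a(θ − b)))
P(Diego) = 0.8490  [exponent 1.7270]
P(Zara) = 0.3996  [exponent -0.4070]
Difference = 0.8490 − 0.3996 = 0.4494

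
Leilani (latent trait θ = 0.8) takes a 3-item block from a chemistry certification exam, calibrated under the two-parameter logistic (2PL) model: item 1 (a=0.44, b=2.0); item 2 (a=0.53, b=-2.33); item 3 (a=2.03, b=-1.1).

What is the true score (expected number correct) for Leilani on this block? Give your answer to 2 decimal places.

P(θ) = 1 / (1 + exp(−a(θ − b)))
P_1 = 1/(1+e^{0.5280}) = 0.3710
P_2 = 1/(1+e^{-1.6589}) = 0.8401
P_3 = 1/(1+e^{-3.8570}) = 0.9793
E[score] = 0.3710 + 0.8401 + 0.9793 = 2.1904

2.19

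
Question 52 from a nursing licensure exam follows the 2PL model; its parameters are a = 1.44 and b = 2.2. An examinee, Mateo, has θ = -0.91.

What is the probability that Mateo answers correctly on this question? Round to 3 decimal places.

0.011

P(θ) = 1 / (1 + exp(−a(θ − b)))
Exponent: 1.44 × (-0.91 − 2.2) = -4.4784
1/(1 + e^{4.4784}) = 0.0112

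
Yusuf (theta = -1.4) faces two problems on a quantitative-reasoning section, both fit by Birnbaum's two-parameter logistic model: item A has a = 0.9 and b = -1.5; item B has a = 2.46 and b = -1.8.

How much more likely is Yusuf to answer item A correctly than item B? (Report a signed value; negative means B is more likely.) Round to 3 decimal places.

-0.205

P(theta) = 1 / (1 + exp(−a(theta − b)))
P_A = 0.5225
P_B = 0.7279
P_A − P_B = -0.2054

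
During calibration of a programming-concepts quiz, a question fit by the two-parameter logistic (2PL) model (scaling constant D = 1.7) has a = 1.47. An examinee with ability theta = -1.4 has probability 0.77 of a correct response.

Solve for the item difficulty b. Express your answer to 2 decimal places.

-1.88

P(theta) = 1 / (1 + exp(−D·a(theta − b)))
logit(0.77) = ln(0.77/0.23) = 1.2083
b = theta − logit/(1.7·a) = -1.4 − 1.2083/2.4990 = -1.8835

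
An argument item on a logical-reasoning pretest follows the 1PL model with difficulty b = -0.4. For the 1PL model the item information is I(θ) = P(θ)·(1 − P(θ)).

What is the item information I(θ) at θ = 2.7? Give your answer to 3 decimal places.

0.041

P = 1/(1+e^{-3.1000}) = 0.9569
P(1−P) = 0.9569 × 0.0431 = 0.0412
I = P(1−P) = 0.04125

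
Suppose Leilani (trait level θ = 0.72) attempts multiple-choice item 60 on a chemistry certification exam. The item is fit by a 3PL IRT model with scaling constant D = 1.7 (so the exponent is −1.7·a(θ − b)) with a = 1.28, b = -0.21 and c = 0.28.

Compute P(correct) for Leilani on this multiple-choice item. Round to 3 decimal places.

0.916

P(θ) = c + (1 − c) · 1 / (1 + exp(−D·a(θ − b)))
Exponent: 1.7 × 1.28 × (0.72 − (-0.21)) = 2.0237
1/(1 + e^{-2.0237}) = 0.8833
P = 0.28 + 0.72 × 0.8833 = 0.9159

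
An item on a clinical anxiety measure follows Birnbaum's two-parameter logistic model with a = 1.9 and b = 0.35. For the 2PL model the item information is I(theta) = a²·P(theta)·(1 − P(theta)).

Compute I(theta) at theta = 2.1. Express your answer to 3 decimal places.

P = 1/(1+e^{-3.3250}) = 0.9653
P(1−P) = 0.9653 × 0.0347 = 0.0335
I = a² × P(1−P) = 1.9² × 0.0335 = 0.12100

0.121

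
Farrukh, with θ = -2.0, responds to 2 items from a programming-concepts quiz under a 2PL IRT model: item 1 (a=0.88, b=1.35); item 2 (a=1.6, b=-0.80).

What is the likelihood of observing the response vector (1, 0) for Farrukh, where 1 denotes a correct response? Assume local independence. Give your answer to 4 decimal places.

0.0435

P(θ) = 1 / (1 + exp(−a(θ − b)))
P_1 = 1/(1+e^{2.9480}) = 0.0498
P_2 = 1/(1+e^{1.9200}) = 0.1279
L = P_1 × (1−P_2) = 0.0498 × 0.8721 = 0.04346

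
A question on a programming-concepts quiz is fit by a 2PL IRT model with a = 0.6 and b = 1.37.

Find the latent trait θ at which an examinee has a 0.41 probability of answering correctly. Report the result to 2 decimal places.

0.76

P(θ) = 1 / (1 + exp(−a(θ − b)))
logit = ln(0.4100/0.5900) = -0.3640
θ = b + logit/(a) = 1.37 + (-0.3640)/0.6000 = 0.7634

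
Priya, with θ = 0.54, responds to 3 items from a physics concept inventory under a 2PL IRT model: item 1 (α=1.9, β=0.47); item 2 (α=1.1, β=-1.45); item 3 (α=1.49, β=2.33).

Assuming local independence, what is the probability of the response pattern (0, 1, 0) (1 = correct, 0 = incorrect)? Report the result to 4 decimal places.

0.3925

P(θ) = 1 / (1 + exp(−α(θ − β)))
P_1 = 1/(1+e^{-0.1330}) = 0.5332
P_2 = 1/(1+e^{-2.1890}) = 0.8993
P_3 = 1/(1+e^{2.6671}) = 0.0649
L = (1−P_1) × P_2 × (1−P_3) = 0.4668 × 0.8993 × 0.9351 = 0.39251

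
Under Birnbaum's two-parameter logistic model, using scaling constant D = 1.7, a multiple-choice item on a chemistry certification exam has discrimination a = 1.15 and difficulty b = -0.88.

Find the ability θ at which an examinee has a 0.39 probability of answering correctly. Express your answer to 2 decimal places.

P(θ) = 1 / (1 + exp(−D·a(θ − b)))
logit = ln(0.3900/0.6100) = -0.4473
θ = b + logit/(1.7·a) = -0.88 + (-0.4473)/1.9550 = -1.1088

-1.11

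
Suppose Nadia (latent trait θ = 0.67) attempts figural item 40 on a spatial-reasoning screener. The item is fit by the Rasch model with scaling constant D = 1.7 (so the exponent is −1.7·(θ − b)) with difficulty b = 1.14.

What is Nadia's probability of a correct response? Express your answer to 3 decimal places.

0.310

P(θ) = 1 / (1 + exp(−D·(θ − b)))
Exponent: 1.7 × (0.67 − 1.14) = -0.7990
1/(1 + e^{0.7990}) = 0.3102
P = 0.3102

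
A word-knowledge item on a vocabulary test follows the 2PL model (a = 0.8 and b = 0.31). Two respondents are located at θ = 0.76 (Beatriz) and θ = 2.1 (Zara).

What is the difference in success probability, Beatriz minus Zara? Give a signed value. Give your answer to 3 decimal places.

-0.218

P(θ) = 1 / (1 + exp(−a(θ − b)))
P(Beatriz) = 0.5890  [exponent 0.3600]
P(Zara) = 0.8072  [exponent 1.4320]
Difference = 0.5890 − 0.8072 = -0.2182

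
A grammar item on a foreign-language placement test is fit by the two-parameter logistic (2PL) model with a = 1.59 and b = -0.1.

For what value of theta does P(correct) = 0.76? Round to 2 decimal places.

P(theta) = 1 / (1 + exp(−a(theta − b)))
logit = ln(0.7600/0.2400) = 1.1527
theta = b + logit/(a) = -0.1 + 1.1527/1.5900 = 0.6250

0.62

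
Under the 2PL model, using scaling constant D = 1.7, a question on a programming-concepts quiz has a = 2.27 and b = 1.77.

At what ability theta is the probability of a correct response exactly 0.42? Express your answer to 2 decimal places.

1.69

P(theta) = 1 / (1 + exp(−D·a(theta − b)))
logit = ln(0.4200/0.5800) = -0.3228
theta = b + logit/(1.7·a) = 1.77 + (-0.3228)/3.8590 = 1.6864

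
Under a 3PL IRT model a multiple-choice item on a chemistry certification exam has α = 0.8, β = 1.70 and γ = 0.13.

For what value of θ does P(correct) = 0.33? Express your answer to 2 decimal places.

0.19

P(θ) = γ + (1 − γ) · 1 / (1 + exp(−α(θ − β)))
Remove guessing floor: (0.33 − 0.13)/(1 − 0.13) = 0.2299
logit = ln(0.2299/0.7701) = -1.2090
θ = β + logit/(α) = 1.70 + (-1.2090)/0.8000 = 0.1888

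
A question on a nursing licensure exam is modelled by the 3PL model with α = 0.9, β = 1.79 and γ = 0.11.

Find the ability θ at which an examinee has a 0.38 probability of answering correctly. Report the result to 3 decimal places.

0.866

P(θ) = γ + (1 − γ) · 1 / (1 + exp(−α(θ − β)))
Remove guessing floor: (0.38 − 0.11)/(1 − 0.11) = 0.3034
logit = ln(0.3034/0.6966) = -0.8313
θ = β + logit/(α) = 1.79 + (-0.8313)/0.9000 = 0.8663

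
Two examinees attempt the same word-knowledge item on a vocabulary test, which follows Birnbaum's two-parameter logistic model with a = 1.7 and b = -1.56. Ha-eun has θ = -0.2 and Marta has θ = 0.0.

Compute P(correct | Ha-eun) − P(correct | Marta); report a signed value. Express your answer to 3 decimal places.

P(θ) = 1 / (1 + exp(−a(θ − b)))
P(Ha-eun) = 0.9099  [exponent 2.3120]
P(Marta) = 0.9341  [exponent 2.6520]
Difference = 0.9099 − 0.9341 = -0.0243

-0.024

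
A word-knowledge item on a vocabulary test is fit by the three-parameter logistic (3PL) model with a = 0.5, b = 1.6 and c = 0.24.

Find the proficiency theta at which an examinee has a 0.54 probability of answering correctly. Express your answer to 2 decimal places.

P(theta) = c + (1 − c) · 1 / (1 + exp(−a(theta − b)))
Remove guessing floor: (0.54 − 0.24)/(1 − 0.24) = 0.3947
logit = ln(0.3947/0.6053) = -0.4274
theta = b + logit/(a) = 1.6 + (-0.4274)/0.5000 = 0.7451

0.75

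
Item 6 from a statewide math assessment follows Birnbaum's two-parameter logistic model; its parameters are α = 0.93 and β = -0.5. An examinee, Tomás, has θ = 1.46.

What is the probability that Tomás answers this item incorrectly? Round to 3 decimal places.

P(θ) = 1 / (1 + exp(−α(θ − β)))
Exponent: 0.93 × (1.46 − (-0.5)) = 1.8228
1/(1 + e^{-1.8228}) = 0.8609
P(incorrect) = 1 − 0.8609 = 0.1391

0.139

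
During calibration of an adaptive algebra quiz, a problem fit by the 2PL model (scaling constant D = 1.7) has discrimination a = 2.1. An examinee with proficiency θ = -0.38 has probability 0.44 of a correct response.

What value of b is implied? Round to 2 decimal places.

P(θ) = 1 / (1 + exp(−D·a(θ − b)))
logit(0.44) = ln(0.44/0.56) = -0.2412
b = θ − logit/(1.7·a) = -0.38 − (-0.2412)/3.5700 = -0.3124

-0.31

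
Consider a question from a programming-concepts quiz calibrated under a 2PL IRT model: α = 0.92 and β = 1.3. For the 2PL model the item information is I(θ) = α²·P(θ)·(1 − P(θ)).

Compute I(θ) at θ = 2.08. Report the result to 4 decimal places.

0.1865

P = 1/(1+e^{-0.7176}) = 0.6721
P(1−P) = 0.6721 × 0.3279 = 0.2204
I = α² × P(1−P) = 0.92² × 0.2204 = 0.18654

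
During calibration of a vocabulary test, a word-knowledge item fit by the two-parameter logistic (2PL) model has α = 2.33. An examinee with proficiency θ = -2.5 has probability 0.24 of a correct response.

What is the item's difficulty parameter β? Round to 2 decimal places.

-2.01

P(θ) = 1 / (1 + exp(−α(θ − β)))
logit(0.24) = ln(0.24/0.76) = -1.1527
β = θ − logit/(α) = -2.5 − (-1.1527)/2.3300 = -2.0053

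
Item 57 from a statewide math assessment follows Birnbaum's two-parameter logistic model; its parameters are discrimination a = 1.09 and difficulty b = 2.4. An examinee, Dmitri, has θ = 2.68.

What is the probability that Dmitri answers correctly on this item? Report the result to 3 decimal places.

P(θ) = 1 / (1 + exp(−a(θ − b)))
Exponent: 1.09 × (2.68 − 2.4) = 0.3052
1/(1 + e^{-0.3052}) = 0.5757

0.576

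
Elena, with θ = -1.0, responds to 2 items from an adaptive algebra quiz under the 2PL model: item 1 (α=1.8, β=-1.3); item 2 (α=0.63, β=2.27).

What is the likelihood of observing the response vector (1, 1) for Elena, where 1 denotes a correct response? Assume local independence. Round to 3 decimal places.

P(θ) = 1 / (1 + exp(−α(θ − β)))
P_1 = 1/(1+e^{-0.5400}) = 0.6318
P_2 = 1/(1+e^{2.0601}) = 0.1130
L = P_1 × P_2 = 0.6318 × 0.1130 = 0.07142

0.071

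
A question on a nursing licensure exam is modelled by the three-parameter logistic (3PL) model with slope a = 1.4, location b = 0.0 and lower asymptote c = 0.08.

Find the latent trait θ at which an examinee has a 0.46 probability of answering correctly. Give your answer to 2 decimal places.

P(θ) = c + (1 − c) · 1 / (1 + exp(−a(θ − b)))
Remove guessing floor: (0.46 − 0.08)/(1 − 0.08) = 0.4130
logit = ln(0.4130/0.5870) = -0.3514
θ = b + logit/(a) = 0.0 + (-0.3514)/1.4000 = -0.2510

-0.25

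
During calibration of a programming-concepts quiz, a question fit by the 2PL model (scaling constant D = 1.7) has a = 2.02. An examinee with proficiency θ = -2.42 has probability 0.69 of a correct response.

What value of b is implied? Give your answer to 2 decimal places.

P(θ) = 1 / (1 + exp(−D·a(θ − b)))
logit(0.69) = ln(0.69/0.31) = 0.8001
b = θ − logit/(1.7·a) = -2.42 − 0.8001/3.4340 = -2.6530

-2.65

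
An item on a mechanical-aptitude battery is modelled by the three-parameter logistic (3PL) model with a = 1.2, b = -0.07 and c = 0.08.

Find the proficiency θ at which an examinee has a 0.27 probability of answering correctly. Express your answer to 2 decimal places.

P(θ) = c + (1 − c) · 1 / (1 + exp(−a(θ − b)))
Remove guessing floor: (0.27 − 0.08)/(1 − 0.08) = 0.2065
logit = ln(0.2065/0.7935) = -1.3460
θ = b + logit/(a) = -0.07 + (-1.3460)/1.2000 = -1.1917

-1.19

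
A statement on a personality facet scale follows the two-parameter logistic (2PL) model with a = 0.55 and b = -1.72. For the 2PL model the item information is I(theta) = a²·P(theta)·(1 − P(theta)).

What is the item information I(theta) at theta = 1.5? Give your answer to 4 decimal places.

0.0376

P = 1/(1+e^{-1.7710}) = 0.8546
P(1−P) = 0.8546 × 0.1454 = 0.1243
I = a² × P(1−P) = 0.55² × 0.1243 = 0.03759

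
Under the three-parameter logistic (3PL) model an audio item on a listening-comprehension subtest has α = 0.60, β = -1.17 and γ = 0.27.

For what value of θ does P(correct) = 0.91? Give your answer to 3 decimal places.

P(θ) = γ + (1 − γ) · 1 / (1 + exp(−α(θ − β)))
Remove guessing floor: (0.91 − 0.27)/(1 − 0.27) = 0.8767
logit = ln(0.8767/0.1233) = 1.9617
θ = β + logit/(α) = -1.17 + 1.9617/0.6000 = 2.0994

2.099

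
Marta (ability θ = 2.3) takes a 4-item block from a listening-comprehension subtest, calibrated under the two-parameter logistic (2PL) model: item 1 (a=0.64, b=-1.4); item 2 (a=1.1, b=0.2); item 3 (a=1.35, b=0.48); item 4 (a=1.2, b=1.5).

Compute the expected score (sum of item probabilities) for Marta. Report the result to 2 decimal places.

P(θ) = 1 / (1 + exp(−a(θ − b)))
P_1 = 1/(1+e^{-2.3680}) = 0.9144
P_2 = 1/(1+e^{-2.3100}) = 0.9097
P_3 = 1/(1+e^{-2.4570}) = 0.9211
P_4 = 1/(1+e^{-0.9600}) = 0.7231
E[score] = 0.9144 + 0.9097 + 0.9211 + 0.7231 = 3.4682

3.47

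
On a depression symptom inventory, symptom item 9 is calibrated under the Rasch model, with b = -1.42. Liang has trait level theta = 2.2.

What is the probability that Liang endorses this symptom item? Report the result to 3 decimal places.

0.974

P(theta) = 1 / (1 + exp(−(theta − b)))
Exponent: (2.2 − (-1.42)) = 3.6200
1/(1 + e^{-3.6200}) = 0.9739
P = 0.9739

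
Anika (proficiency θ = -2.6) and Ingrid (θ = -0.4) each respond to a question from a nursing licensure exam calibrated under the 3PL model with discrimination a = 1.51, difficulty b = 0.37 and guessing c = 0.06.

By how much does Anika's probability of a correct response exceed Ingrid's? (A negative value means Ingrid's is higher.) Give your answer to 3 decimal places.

P(θ) = c + (1 − c) · 1 / (1 + exp(−a(θ − b)))
P(Anika) = 0.0705  [exponent -4.4847]
P(Ingrid) = 0.2839  [exponent -1.1627]
Difference = 0.0705 − 0.2839 = -0.2134

-0.213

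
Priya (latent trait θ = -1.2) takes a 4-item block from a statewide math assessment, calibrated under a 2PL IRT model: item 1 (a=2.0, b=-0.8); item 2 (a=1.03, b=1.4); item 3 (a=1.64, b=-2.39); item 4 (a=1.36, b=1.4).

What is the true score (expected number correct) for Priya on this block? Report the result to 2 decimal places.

P(θ) = 1 / (1 + exp(−a(θ − b)))
P_1 = 1/(1+e^{0.8000}) = 0.3100
P_2 = 1/(1+e^{2.6780}) = 0.0643
P_3 = 1/(1+e^{-1.9516}) = 0.8756
P_4 = 1/(1+e^{3.5360}) = 0.0283
E[score] = 0.3100 + 0.0643 + 0.8756 + 0.0283 = 1.2782

1.28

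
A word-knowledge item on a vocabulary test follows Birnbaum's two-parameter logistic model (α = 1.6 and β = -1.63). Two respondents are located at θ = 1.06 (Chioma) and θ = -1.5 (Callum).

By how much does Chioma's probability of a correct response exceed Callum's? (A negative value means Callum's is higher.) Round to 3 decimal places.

P(θ) = 1 / (1 + exp(−α(θ − β)))
P(Chioma) = 0.9867  [exponent 4.3040]
P(Callum) = 0.5518  [exponent 0.2080]
Difference = 0.9867 − 0.5518 = 0.4349

0.435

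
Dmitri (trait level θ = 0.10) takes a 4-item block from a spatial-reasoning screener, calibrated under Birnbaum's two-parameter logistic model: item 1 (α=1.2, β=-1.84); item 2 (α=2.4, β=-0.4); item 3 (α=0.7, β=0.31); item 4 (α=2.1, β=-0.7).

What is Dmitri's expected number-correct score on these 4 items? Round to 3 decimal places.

2.986

P(θ) = 1 / (1 + exp(−α(θ − β)))
P_1 = 1/(1+e^{-2.3280}) = 0.9112
P_2 = 1/(1+e^{-1.2000}) = 0.7685
P_3 = 1/(1+e^{0.1470}) = 0.4633
P_4 = 1/(1+e^{-1.6800}) = 0.8429
E[score] = 0.9112 + 0.7685 + 0.4633 + 0.8429 = 2.9859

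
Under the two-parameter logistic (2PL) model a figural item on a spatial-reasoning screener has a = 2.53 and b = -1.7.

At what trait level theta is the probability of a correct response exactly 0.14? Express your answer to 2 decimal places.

P(theta) = 1 / (1 + exp(−a(theta − b)))
logit = ln(0.1400/0.8600) = -1.8153
theta = b + logit/(a) = -1.7 + (-1.8153)/2.5300 = -2.4175

-2.42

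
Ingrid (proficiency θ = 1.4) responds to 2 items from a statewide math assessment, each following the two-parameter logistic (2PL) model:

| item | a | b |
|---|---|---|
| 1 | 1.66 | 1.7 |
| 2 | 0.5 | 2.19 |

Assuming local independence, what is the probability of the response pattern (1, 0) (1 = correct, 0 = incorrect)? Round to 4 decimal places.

P(θ) = 1 / (1 + exp(−a(θ − b)))
P_1 = 1/(1+e^{0.4980}) = 0.3780
P_2 = 1/(1+e^{0.3950}) = 0.4025
L = P_1 × (1−P_2) = 0.3780 × 0.5975 = 0.22586

0.2259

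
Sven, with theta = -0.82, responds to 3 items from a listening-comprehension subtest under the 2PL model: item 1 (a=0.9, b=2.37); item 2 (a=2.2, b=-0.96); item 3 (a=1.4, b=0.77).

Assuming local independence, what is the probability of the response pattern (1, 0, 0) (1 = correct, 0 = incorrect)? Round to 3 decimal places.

0.020

P(theta) = 1 / (1 + exp(−a(theta − b)))
P_1 = 1/(1+e^{2.8710}) = 0.0536
P_2 = 1/(1+e^{-0.3080}) = 0.5764
P_3 = 1/(1+e^{2.2260}) = 0.0974
L = P_1 × (1−P_2) × (1−P_3) = 0.0536 × 0.4236 × 0.9026 = 0.02049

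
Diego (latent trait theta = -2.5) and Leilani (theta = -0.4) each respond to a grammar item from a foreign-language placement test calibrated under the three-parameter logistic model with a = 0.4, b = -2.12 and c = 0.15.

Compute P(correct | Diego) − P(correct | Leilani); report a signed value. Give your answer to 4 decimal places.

-0.1729

P(theta) = c + (1 − c) · 1 / (1 + exp(−a(theta − b)))
P(Diego) = 0.5428  [exponent -0.1520]
P(Leilani) = 0.7157  [exponent 0.6880]
Difference = 0.5428 − 0.7157 = -0.1729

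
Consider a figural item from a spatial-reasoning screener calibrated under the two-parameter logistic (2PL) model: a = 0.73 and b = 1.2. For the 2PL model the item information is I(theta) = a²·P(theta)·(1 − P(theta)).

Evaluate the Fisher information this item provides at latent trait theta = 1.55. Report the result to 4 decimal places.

P = 1/(1+e^{-0.2555}) = 0.5635
P(1−P) = 0.5635 × 0.4365 = 0.2460
I = a² × P(1−P) = 0.73² × 0.2460 = 0.13107

0.1311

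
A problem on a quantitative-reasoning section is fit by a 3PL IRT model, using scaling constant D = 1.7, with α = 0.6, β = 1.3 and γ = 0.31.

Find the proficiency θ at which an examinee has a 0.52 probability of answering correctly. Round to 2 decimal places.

P(θ) = γ + (1 − γ) · 1 / (1 + exp(−D·α(θ − β)))
Remove guessing floor: (0.52 − 0.31)/(1 − 0.31) = 0.3043
logit = ln(0.3043/0.6957) = -0.8267
θ = β + logit/(1.7·α) = 1.3 + (-0.8267)/1.0200 = 0.4895

0.49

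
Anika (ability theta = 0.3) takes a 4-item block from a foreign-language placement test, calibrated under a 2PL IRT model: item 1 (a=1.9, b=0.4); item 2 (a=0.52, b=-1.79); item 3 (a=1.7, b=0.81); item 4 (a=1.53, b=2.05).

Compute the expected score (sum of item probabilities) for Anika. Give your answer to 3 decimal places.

1.561

P(theta) = 1 / (1 + exp(−a(theta − b)))
P_1 = 1/(1+e^{0.1900}) = 0.4526
P_2 = 1/(1+e^{-1.0868}) = 0.7478
P_3 = 1/(1+e^{0.8670}) = 0.2959
P_4 = 1/(1+e^{2.6775}) = 0.0643
E[score] = 0.4526 + 0.7478 + 0.2959 + 0.0643 = 1.5606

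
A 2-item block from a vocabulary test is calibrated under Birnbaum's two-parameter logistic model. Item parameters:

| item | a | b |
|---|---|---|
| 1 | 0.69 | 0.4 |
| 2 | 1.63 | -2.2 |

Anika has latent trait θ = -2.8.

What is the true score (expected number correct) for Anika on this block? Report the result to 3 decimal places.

P(θ) = 1 / (1 + exp(−a(θ − b)))
P_1 = 1/(1+e^{2.2080}) = 0.0990
P_2 = 1/(1+e^{0.9780}) = 0.2733
E[score] = 0.0990 + 0.2733 = 0.3723

0.372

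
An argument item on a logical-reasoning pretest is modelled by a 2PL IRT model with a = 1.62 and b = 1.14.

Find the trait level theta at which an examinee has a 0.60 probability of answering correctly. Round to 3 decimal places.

1.390

P(theta) = 1 / (1 + exp(−a(theta − b)))
logit = ln(0.6000/0.4000) = 0.4055
theta = b + logit/(a) = 1.14 + 0.4055/1.6200 = 1.3903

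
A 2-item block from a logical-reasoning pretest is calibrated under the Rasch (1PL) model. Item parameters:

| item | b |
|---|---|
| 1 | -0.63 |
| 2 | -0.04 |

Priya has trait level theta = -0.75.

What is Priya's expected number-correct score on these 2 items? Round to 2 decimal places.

0.80

P(theta) = 1 / (1 + exp(−(theta − b)))
P_1 = 1/(1+e^{0.1200}) = 0.4700
P_2 = 1/(1+e^{0.7100}) = 0.3296
E[score] = 0.4700 + 0.3296 = 0.7996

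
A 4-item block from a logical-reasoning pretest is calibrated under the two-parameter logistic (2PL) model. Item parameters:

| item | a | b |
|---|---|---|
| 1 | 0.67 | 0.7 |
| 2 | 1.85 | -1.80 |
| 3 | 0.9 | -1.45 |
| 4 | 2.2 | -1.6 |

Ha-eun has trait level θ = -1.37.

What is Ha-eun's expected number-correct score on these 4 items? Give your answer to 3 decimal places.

P(θ) = 1 / (1 + exp(−a(θ − b)))
P_1 = 1/(1+e^{1.3869}) = 0.1999
P_2 = 1/(1+e^{-0.7955}) = 0.6890
P_3 = 1/(1+e^{-0.0720}) = 0.5180
P_4 = 1/(1+e^{-0.5060}) = 0.6239
E[score] = 0.1999 + 0.6890 + 0.5180 + 0.6239 = 2.0308

2.031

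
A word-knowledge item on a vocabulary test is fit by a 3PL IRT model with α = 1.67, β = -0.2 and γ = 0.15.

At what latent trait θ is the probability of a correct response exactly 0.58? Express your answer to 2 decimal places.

P(θ) = γ + (1 − γ) · 1 / (1 + exp(−α(θ − β)))
Remove guessing floor: (0.58 − 0.15)/(1 − 0.15) = 0.5059
logit = ln(0.5059/0.4941) = 0.0235
θ = β + logit/(α) = -0.2 + 0.0235/1.6700 = -0.1859

-0.19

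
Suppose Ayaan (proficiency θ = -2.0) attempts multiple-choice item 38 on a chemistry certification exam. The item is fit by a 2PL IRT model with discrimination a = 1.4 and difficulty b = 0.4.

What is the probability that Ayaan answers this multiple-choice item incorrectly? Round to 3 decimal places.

P(θ) = 1 / (1 + exp(−a(θ − b)))
Exponent: 1.4 × (-2.0 − 0.4) = -3.3600
1/(1 + e^{3.3600}) = 0.0336
P(incorrect) = 1 − 0.0336 = 0.9664

0.966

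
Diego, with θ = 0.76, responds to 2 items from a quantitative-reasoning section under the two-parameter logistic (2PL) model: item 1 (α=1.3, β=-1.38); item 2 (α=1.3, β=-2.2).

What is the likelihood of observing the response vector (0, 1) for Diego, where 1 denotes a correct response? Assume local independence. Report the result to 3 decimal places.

0.057

P(θ) = 1 / (1 + exp(−α(θ − β)))
P_1 = 1/(1+e^{-2.7820}) = 0.9417
P_2 = 1/(1+e^{-3.8480}) = 0.9791
L = (1−P_1) × P_2 = 0.0583 × 0.9791 = 0.05709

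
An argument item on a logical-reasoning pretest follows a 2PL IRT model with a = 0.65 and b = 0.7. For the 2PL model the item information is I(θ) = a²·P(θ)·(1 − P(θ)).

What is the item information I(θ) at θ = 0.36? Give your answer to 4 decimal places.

P = 1/(1+e^{0.2210}) = 0.4450
P(1−P) = 0.4450 × 0.5550 = 0.2470
I = a² × P(1−P) = 0.65² × 0.2470 = 0.10435

0.1043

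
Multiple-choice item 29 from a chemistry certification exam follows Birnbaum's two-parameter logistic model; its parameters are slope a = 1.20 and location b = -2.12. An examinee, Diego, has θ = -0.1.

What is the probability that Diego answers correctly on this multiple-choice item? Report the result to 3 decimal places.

0.919

P(θ) = 1 / (1 + exp(−a(θ − b)))
Exponent: 1.20 × (-0.1 − (-2.12)) = 2.4240
1/(1 + e^{-2.4240}) = 0.9186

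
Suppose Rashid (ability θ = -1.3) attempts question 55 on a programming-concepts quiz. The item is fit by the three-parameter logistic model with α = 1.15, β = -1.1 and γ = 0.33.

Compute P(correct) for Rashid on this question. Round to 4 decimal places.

0.6266

P(θ) = γ + (1 − γ) · 1 / (1 + exp(−α(θ − β)))
Exponent: 1.15 × (-1.3 − (-1.1)) = -0.2300
1/(1 + e^{0.2300}) = 0.4428
P = 0.33 + 0.67 × 0.4428 = 0.6266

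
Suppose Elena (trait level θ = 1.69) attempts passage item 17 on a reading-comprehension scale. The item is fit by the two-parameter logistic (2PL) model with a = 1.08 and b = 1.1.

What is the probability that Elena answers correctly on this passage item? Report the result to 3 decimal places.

0.654

P(θ) = 1 / (1 + exp(−a(θ − b)))
Exponent: 1.08 × (1.69 − 1.1) = 0.6372
1/(1 + e^{-0.6372}) = 0.6541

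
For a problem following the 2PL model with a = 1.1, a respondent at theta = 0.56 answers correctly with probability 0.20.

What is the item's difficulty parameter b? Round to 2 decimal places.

P(theta) = 1 / (1 + exp(−a(theta − b)))
logit(0.20) = ln(0.20/0.80) = -1.3863
b = theta − logit/(a) = 0.56 − (-1.3863)/1.1000 = 1.8203

1.82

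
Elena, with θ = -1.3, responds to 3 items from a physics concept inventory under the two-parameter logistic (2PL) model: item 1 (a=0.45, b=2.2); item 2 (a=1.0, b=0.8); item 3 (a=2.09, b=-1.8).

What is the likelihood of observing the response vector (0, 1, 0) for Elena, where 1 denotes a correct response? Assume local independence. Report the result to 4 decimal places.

P(θ) = 1 / (1 + exp(−a(θ − b)))
P_1 = 1/(1+e^{1.5750}) = 0.1715
P_2 = 1/(1+e^{2.1000}) = 0.1091
P_3 = 1/(1+e^{-1.0450}) = 0.7398
L = (1−P_1) × P_2 × (1−P_3) = 0.8285 × 0.1091 × 0.2602 = 0.02352

0.0235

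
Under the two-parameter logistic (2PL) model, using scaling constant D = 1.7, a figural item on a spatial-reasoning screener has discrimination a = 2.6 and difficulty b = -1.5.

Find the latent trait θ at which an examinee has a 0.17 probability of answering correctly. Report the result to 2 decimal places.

P(θ) = 1 / (1 + exp(−D·a(θ − b)))
logit = ln(0.1700/0.8300) = -1.5856
θ = b + logit/(1.7·a) = -1.5 + (-1.5856)/4.4200 = -1.8587

-1.86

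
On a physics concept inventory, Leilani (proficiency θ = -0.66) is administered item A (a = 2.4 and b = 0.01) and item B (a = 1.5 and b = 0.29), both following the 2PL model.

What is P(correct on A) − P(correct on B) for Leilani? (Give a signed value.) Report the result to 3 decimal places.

P(θ) = 1 / (1 + exp(−a(θ − b)))
P_A = 0.1669
P_B = 0.1939
P_A − P_B = -0.0270

-0.027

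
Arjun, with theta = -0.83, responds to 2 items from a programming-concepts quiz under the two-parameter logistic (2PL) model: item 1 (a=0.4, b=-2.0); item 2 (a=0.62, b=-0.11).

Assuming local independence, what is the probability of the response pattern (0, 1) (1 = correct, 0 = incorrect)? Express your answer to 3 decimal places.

0.150

P(theta) = 1 / (1 + exp(−a(theta − b)))
P_1 = 1/(1+e^{-0.4680}) = 0.6149
P_2 = 1/(1+e^{0.4464}) = 0.3902
L = (1−P_1) × P_2 = 0.3851 × 0.3902 = 0.15027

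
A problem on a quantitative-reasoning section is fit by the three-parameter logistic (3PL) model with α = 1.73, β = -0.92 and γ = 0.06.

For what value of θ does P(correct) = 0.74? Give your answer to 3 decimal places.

-0.364

P(θ) = γ + (1 − γ) · 1 / (1 + exp(−α(θ − β)))
Remove guessing floor: (0.74 − 0.06)/(1 − 0.06) = 0.7234
logit = ln(0.7234/0.2766) = 0.9614
θ = β + logit/(α) = -0.92 + 0.9614/1.7300 = -0.3643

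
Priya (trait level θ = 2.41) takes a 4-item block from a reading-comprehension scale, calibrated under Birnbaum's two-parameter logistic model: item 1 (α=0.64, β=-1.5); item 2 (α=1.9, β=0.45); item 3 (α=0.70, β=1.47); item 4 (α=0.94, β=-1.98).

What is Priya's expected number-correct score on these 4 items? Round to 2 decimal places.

P(θ) = 1 / (1 + exp(−α(θ − β)))
P_1 = 1/(1+e^{-2.5024}) = 0.9243
P_2 = 1/(1+e^{-3.7240}) = 0.9764
P_3 = 1/(1+e^{-0.6580}) = 0.6588
P_4 = 1/(1+e^{-4.1266}) = 0.9841
E[score] = 0.9243 + 0.9764 + 0.6588 + 0.9841 = 3.5437

3.54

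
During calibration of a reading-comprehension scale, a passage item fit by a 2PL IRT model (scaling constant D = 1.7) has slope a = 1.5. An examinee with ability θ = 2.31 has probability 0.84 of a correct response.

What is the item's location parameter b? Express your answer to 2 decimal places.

1.66

P(θ) = 1 / (1 + exp(−D·a(θ − b)))
logit(0.84) = ln(0.84/0.16) = 1.6582
b = θ − logit/(1.7·a) = 2.31 − 1.6582/2.5500 = 1.6597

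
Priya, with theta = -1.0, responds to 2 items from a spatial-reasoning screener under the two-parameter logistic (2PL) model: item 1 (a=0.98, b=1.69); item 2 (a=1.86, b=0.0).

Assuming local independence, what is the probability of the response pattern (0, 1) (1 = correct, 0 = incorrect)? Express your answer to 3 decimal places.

0.126

P(theta) = 1 / (1 + exp(−a(theta − b)))
P_1 = 1/(1+e^{2.6362}) = 0.0668
P_2 = 1/(1+e^{1.8600}) = 0.1347
L = (1−P_1) × P_2 = 0.9332 × 0.1347 = 0.12570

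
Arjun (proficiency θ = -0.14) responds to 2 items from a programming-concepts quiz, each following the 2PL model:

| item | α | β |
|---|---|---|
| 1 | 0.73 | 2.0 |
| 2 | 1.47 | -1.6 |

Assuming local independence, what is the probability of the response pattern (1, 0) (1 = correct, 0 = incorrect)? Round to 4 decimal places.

P(θ) = 1 / (1 + exp(−α(θ − β)))
P_1 = 1/(1+e^{1.5622}) = 0.1733
P_2 = 1/(1+e^{-2.1462}) = 0.8953
L = P_1 × (1−P_2) = 0.1733 × 0.1047 = 0.01815

0.0181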